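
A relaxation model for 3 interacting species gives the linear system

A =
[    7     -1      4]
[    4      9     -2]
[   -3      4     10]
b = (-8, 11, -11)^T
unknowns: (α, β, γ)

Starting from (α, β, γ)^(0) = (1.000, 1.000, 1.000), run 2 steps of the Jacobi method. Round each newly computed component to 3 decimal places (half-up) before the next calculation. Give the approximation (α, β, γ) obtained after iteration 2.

Iteration 1:
  α = (-8 - (-1)·1.000 - (4)·1.000) / (7) = -1.571
  β = (11 - (4)·1.000 - (-2)·1.000) / (9) = 1.000
  γ = (-11 - (-3)·1.000 - (4)·1.000) / (10) = -1.200
Iteration 2:
  α = (-8 - (-1)·1.000 - (4)·-1.200) / (7) = -0.314
  β = (11 - (4)·-1.571 - (-2)·-1.200) / (9) = 1.654
  γ = (-11 - (-3)·-1.571 - (4)·1.000) / (10) = -1.971

(-0.314, 1.654, -1.971)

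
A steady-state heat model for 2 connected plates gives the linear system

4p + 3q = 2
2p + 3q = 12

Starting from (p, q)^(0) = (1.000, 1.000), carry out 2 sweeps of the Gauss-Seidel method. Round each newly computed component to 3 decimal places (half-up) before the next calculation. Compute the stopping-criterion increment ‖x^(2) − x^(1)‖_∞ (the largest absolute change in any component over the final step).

2.375

Iteration 1:
  p = (2 - (3)·1.000) / (4) = -0.250
  q = (12 - (2)·-0.250) / (3) = 4.167
Iteration 2:
  p = (2 - (3)·4.167) / (4) = -2.625
  q = (12 - (2)·-2.625) / (3) = 5.750
Change: (-2.375, 1.583) → max |·| = 2.375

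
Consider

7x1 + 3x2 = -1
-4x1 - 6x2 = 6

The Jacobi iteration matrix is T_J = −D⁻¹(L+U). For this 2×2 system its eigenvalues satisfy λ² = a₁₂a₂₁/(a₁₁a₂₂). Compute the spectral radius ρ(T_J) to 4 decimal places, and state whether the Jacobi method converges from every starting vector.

a₁₂a₂₁/(a₁₁a₂₂) = (3)·(-4) / ((7)·(-6)) = 0.285714
ρ = √|0.285714| = √0.285714 = 0.5345
ρ < 1, so Jacobi converges

0.5345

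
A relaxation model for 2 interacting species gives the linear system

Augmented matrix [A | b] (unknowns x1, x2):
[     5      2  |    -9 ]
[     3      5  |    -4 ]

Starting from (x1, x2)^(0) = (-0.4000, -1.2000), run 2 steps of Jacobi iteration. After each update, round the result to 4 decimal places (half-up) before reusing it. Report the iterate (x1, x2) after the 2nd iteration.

Iteration 1:
  x1 = (-9 - (2)·-1.2000) / (5) = -1.3200
  x2 = (-4 - (3)·-0.4000) / (5) = -0.5600
Iteration 2:
  x1 = (-9 - (2)·-0.5600) / (5) = -1.5760
  x2 = (-4 - (3)·-1.3200) / (5) = -0.0080

(-1.5760, -0.0080)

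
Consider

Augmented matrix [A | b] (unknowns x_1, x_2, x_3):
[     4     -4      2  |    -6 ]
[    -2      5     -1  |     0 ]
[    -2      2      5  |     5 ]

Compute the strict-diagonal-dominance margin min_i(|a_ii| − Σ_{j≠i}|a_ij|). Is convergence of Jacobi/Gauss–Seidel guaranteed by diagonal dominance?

-2

row 1: |4| − (4+2) = -2
row 2: |5| − (2+1) = 2
row 3: |5| − (2+2) = 1
minimum over rows = -2 → not strictly diagonally dominant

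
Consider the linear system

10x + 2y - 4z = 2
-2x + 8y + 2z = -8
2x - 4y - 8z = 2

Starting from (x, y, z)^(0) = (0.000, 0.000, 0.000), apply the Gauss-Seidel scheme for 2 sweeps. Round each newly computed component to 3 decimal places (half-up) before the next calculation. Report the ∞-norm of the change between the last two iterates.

Iteration 1:
  x = (2 - (2)·0.000 - (-4)·0.000) / (10) = 0.200
  y = (-8 - (-2)·0.200 - (2)·0.000) / (8) = -0.950
  z = (2 - (2)·0.200 - (-4)·-0.950) / (-8) = 0.275
Iteration 2:
  x = (2 - (2)·-0.950 - (-4)·0.275) / (10) = 0.500
  y = (-8 - (-2)·0.500 - (2)·0.275) / (8) = -0.944
  z = (2 - (2)·0.500 - (-4)·-0.944) / (-8) = 0.347
Change: (0.300, 0.006, 0.072) → max |·| = 0.300

0.300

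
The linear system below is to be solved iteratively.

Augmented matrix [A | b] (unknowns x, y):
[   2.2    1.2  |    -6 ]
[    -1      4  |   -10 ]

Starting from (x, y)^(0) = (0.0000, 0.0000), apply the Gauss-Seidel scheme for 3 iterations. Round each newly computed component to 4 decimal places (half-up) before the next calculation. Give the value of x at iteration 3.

-1.2284

Iteration 1:
  x = (-6 - (1.2)·0.0000) / (2.2) = -2.7273
  y = (-10 - (-1)·-2.7273) / (4) = -3.1818
Iteration 2:
  x = (-6 - (1.2)·-3.1818) / (2.2) = -0.9917
  y = (-10 - (-1)·-0.9917) / (4) = -2.7479
Iteration 3:
  x = (-6 - (1.2)·-2.7479) / (2.2) = -1.2284
  y = (-10 - (-1)·-1.2284) / (4) = -2.8071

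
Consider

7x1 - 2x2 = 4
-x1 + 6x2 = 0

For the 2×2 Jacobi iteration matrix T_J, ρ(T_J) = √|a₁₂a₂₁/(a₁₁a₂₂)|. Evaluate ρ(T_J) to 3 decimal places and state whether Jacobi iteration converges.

a₁₂a₂₁/(a₁₁a₂₂) = (-2)·(-1) / ((7)·(6)) = 0.047619
ρ = √|0.047619| = √0.047619 = 0.218
ρ < 1, so Jacobi converges

0.218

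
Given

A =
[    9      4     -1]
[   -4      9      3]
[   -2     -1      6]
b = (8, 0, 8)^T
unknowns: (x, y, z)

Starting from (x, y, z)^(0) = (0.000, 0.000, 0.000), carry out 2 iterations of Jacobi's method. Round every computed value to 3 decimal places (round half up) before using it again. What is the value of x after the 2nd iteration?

1.037

Iteration 1:
  x = (8 - (4)·0.000 - (-1)·0.000) / (9) = 0.889
  y = (0 - (-4)·0.000 - (3)·0.000) / (9) = 0.000
  z = (8 - (-2)·0.000 - (-1)·0.000) / (6) = 1.333
Iteration 2:
  x = (8 - (4)·0.000 - (-1)·1.333) / (9) = 1.037
  y = (0 - (-4)·0.889 - (3)·1.333) / (9) = -0.049
  z = (8 - (-2)·0.889 - (-1)·0.000) / (6) = 1.630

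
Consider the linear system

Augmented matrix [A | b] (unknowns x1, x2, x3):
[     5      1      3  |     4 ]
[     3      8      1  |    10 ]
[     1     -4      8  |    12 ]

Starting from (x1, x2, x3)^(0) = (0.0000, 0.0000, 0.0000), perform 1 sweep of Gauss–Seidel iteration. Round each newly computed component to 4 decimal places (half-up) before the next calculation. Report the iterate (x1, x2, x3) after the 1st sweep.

Iteration 1:
  x1 = (4 - (1)·0.0000 - (3)·0.0000) / (5) = 0.8000
  x2 = (10 - (3)·0.8000 - (1)·0.0000) / (8) = 0.9500
  x3 = (12 - (1)·0.8000 - (-4)·0.9500) / (8) = 1.8750

(0.8000, 0.9500, 1.8750)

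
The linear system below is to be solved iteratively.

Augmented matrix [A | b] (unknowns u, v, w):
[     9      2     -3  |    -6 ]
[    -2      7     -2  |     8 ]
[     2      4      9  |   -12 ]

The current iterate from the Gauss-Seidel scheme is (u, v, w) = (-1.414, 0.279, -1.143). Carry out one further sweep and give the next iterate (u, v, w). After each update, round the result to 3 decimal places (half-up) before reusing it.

One sweep:
  u = (-6 - (2)·0.279 - (-3)·-1.143) / (9) = -1.110
  v = (8 - (-2)·-1.110 - (-2)·-1.143) / (7) = 0.499
  w = (-12 - (2)·-1.110 - (4)·0.499) / (9) = -1.308

(-1.110, 0.499, -1.308)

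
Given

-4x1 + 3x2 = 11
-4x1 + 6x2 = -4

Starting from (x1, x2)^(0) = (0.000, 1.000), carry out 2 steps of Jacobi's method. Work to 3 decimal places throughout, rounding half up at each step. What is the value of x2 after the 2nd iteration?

Iteration 1:
  x1 = (11 - (3)·1.000) / (-4) = -2.000
  x2 = (-4 - (-4)·0.000) / (6) = -0.667
Iteration 2:
  x1 = (11 - (3)·-0.667) / (-4) = -3.250
  x2 = (-4 - (-4)·-2.000) / (6) = -2.000

-2.000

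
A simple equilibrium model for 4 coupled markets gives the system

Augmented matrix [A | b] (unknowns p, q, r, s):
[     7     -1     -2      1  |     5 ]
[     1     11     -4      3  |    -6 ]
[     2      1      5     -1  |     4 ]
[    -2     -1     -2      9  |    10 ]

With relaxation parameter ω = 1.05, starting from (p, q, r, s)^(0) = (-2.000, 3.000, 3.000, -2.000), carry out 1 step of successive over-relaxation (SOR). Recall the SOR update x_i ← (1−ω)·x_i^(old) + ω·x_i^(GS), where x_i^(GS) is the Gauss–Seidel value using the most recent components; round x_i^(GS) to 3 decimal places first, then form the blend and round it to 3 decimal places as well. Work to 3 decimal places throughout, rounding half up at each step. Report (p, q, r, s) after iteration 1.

Iteration 1:
  p: GS value = (5 - (-1)·3.000 - (-2)·3.000 - (1)·-2.000) / (7) = 2.286;  p ← (1−ω)·-2.000 + ω·2.286 = 2.500
  q: GS value = (-6 - (1)·2.500 - (-4)·3.000 - (3)·-2.000) / (11) = 0.864;  q ← (1−ω)·3.000 + ω·0.864 = 0.757
  r: GS value = (4 - (2)·2.500 - (1)·0.757 - (-1)·-2.000) / (5) = -0.751;  r ← (1−ω)·3.000 + ω·-0.751 = -0.939
  s: GS value = (10 - (-2)·2.500 - (-1)·0.757 - (-2)·-0.939) / (9) = 1.542;  s ← (1−ω)·-2.000 + ω·1.542 = 1.719

(2.500, 0.757, -0.939, 1.719)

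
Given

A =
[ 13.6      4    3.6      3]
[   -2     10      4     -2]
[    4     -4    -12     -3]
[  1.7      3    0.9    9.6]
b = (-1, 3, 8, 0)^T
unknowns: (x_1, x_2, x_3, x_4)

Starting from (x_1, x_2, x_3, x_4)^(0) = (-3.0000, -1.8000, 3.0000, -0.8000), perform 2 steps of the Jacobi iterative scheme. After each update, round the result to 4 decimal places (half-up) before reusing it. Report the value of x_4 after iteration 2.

Iteration 1:
  x_1 = (-1 - (4)·-1.8000 - (3.6)·3.0000 - (3)·-0.8000) / (13.6) = -0.1618
  x_2 = (3 - (-2)·-3.0000 - (4)·3.0000 - (-2)·-0.8000) / (10) = -1.6600
  x_3 = (8 - (4)·-3.0000 - (-4)·-1.8000 - (-3)·-0.8000) / (-12) = -0.8667
  x_4 = (0 - (1.7)·-3.0000 - (3)·-1.8000 - (0.9)·3.0000) / (9.6) = 0.8125
Iteration 2:
  x_1 = (-1 - (4)·-1.6600 - (3.6)·-0.8667 - (3)·0.8125) / (13.6) = 0.4649
  x_2 = (3 - (-2)·-0.1618 - (4)·-0.8667 - (-2)·0.8125) / (10) = 0.7768
  x_3 = (8 - (4)·-0.1618 - (-4)·-1.6600 - (-3)·0.8125) / (-12) = -0.3704
  x_4 = (0 - (1.7)·-0.1618 - (3)·-1.6600 - (0.9)·-0.8667) / (9.6) = 0.6287

0.6287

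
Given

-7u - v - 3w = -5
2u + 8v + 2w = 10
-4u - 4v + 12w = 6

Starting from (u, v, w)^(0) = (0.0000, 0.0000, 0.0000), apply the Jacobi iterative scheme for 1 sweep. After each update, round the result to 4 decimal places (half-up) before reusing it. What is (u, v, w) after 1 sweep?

Iteration 1:
  u = (-5 - (-1)·0.0000 - (-3)·0.0000) / (-7) = 0.7143
  v = (10 - (2)·0.0000 - (2)·0.0000) / (8) = 1.2500
  w = (6 - (-4)·0.0000 - (-4)·0.0000) / (12) = 0.5000

(0.7143, 1.2500, 0.5000)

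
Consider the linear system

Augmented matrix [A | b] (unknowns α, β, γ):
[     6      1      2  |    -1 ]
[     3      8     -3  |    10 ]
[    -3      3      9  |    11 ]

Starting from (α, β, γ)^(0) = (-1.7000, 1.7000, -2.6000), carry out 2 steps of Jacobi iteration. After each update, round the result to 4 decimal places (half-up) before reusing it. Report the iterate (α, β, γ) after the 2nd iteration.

Iteration 1:
  α = (-1 - (1)·1.7000 - (2)·-2.6000) / (6) = 0.4167
  β = (10 - (3)·-1.7000 - (-3)·-2.6000) / (8) = 0.9125
  γ = (11 - (-3)·-1.7000 - (3)·1.7000) / (9) = 0.0889
Iteration 2:
  α = (-1 - (1)·0.9125 - (2)·0.0889) / (6) = -0.3484
  β = (10 - (3)·0.4167 - (-3)·0.0889) / (8) = 1.1271
  γ = (11 - (-3)·0.4167 - (3)·0.9125) / (9) = 1.0570

(-0.3484, 1.1271, 1.0570)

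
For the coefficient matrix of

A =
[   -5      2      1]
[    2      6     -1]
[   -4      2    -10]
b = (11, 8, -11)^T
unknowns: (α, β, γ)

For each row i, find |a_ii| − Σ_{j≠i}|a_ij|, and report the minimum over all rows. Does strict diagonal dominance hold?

2

row 1: |-5| − (2+1) = 2
row 2: |6| − (2+1) = 3
row 3: |-10| − (4+2) = 4
minimum over rows = 2 → strictly diagonally dominant (convergence guaranteed)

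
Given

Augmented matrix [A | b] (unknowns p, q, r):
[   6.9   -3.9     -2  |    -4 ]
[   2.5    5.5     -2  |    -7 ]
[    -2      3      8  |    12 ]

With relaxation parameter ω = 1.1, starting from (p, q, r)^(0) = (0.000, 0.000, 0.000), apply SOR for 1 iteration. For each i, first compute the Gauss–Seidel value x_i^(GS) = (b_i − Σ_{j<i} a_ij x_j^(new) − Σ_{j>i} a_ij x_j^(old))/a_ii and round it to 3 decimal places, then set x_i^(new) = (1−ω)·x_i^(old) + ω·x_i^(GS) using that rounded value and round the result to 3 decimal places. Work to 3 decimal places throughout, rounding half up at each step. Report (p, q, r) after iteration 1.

Iteration 1:
  p: GS value = (-4 - (-3.9)·0.000 - (-2)·0.000) / (6.9) = -0.580;  p ← (1−ω)·0.000 + ω·-0.580 = -0.638
  q: GS value = (-7 - (2.5)·-0.638 - (-2)·0.000) / (5.5) = -0.983;  q ← (1−ω)·0.000 + ω·-0.983 = -1.081
  r: GS value = (12 - (-2)·-0.638 - (3)·-1.081) / (8) = 1.746;  r ← (1−ω)·0.000 + ω·1.746 = 1.921

(-0.638, -1.081, 1.921)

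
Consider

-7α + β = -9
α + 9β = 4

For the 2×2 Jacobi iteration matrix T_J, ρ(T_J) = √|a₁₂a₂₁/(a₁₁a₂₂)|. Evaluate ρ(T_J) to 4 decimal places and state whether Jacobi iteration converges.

0.1260

a₁₂a₂₁/(a₁₁a₂₂) = (1)·(1) / ((-7)·(9)) = -0.015873
ρ = √|-0.015873| = √0.015873 = 0.1260
ρ < 1, so Jacobi converges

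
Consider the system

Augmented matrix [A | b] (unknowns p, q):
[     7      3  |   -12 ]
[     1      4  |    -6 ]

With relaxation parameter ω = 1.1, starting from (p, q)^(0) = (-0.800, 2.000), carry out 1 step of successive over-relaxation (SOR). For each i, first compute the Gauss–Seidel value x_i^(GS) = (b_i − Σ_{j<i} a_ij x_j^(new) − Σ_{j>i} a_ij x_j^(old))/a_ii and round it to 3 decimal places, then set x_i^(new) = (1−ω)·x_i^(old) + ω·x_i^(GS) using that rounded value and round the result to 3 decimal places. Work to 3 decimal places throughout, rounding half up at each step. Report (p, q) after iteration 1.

Iteration 1:
  p: GS value = (-12 - (3)·2.000) / (7) = -2.571;  p ← (1−ω)·-0.800 + ω·-2.571 = -2.748
  q: GS value = (-6 - (1)·-2.748) / (4) = -0.813;  q ← (1−ω)·2.000 + ω·-0.813 = -1.094

(-2.748, -1.094)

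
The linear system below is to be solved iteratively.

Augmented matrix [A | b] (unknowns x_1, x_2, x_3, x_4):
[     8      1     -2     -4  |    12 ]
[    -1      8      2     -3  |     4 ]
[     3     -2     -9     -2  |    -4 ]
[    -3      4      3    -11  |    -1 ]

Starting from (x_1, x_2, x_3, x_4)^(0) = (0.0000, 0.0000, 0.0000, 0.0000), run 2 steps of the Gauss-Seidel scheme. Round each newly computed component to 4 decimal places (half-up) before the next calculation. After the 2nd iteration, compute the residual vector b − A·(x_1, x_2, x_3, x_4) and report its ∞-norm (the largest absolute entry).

Iteration 1:
  x_1 = (12 - (1)·0.0000 - (-2)·0.0000 - (-4)·0.0000) / (8) = 1.5000
  x_2 = (4 - (-1)·1.5000 - (2)·0.0000 - (-3)·0.0000) / (8) = 0.6875
  x_3 = (-4 - (3)·1.5000 - (-2)·0.6875 - (-2)·0.0000) / (-9) = 0.7917
  x_4 = (-1 - (-3)·1.5000 - (4)·0.6875 - (3)·0.7917) / (-11) = 0.1477
Iteration 2:
  x_1 = (12 - (1)·0.6875 - (-2)·0.7917 - (-4)·0.1477) / (8) = 1.6858
  x_2 = (4 - (-1)·1.6858 - (2)·0.7917 - (-3)·0.1477) / (8) = 0.5682
  x_3 = (-4 - (3)·1.6858 - (-2)·0.5682 - (-2)·0.1477) / (-9) = 0.8473
  x_4 = (-1 - (-3)·1.6858 - (4)·0.5682 - (3)·0.8473) / (-11) = 0.0688
Residual b − A·x = (-0.0848, -0.3480, -0.1577, -0.0005); ∞-norm = 0.3480

0.3480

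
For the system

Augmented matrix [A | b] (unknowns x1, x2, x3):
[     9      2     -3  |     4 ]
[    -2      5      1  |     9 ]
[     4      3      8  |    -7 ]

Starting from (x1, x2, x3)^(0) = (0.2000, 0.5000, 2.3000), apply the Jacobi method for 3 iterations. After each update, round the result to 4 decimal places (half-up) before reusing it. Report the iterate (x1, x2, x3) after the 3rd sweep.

(-0.7575, 2.0881, -1.6729)

Iteration 1:
  x1 = (4 - (2)·0.5000 - (-3)·2.3000) / (9) = 1.1000
  x2 = (9 - (-2)·0.2000 - (1)·2.3000) / (5) = 1.4200
  x3 = (-7 - (4)·0.2000 - (3)·0.5000) / (8) = -1.1625
Iteration 2:
  x1 = (4 - (2)·1.4200 - (-3)·-1.1625) / (9) = -0.2586
  x2 = (9 - (-2)·1.1000 - (1)·-1.1625) / (5) = 2.4725
  x3 = (-7 - (4)·1.1000 - (3)·1.4200) / (8) = -1.9575
Iteration 3:
  x1 = (4 - (2)·2.4725 - (-3)·-1.9575) / (9) = -0.7575
  x2 = (9 - (-2)·-0.2586 - (1)·-1.9575) / (5) = 2.0881
  x3 = (-7 - (4)·-0.2586 - (3)·2.4725) / (8) = -1.6729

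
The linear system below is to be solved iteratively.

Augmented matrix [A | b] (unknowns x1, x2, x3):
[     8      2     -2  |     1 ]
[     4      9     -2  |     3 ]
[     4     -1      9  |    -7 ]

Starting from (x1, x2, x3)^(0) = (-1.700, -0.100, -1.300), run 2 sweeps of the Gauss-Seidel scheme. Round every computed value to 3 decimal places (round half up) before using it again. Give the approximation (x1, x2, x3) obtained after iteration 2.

Iteration 1:
  x1 = (1 - (2)·-0.100 - (-2)·-1.300) / (8) = -0.175
  x2 = (3 - (4)·-0.175 - (-2)·-1.300) / (9) = 0.122
  x3 = (-7 - (4)·-0.175 - (-1)·0.122) / (9) = -0.686
Iteration 2:
  x1 = (1 - (2)·0.122 - (-2)·-0.686) / (8) = -0.077
  x2 = (3 - (4)·-0.077 - (-2)·-0.686) / (9) = 0.215
  x3 = (-7 - (4)·-0.077 - (-1)·0.215) / (9) = -0.720

(-0.077, 0.215, -0.720)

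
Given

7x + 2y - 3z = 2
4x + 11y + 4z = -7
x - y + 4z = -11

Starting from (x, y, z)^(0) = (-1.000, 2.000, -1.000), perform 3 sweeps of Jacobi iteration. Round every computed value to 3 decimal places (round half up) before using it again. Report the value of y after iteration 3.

Iteration 1:
  x = (2 - (2)·2.000 - (-3)·-1.000) / (7) = -0.714
  y = (-7 - (4)·-1.000 - (4)·-1.000) / (11) = 0.091
  z = (-11 - (1)·-1.000 - (-1)·2.000) / (4) = -2.000
Iteration 2:
  x = (2 - (2)·0.091 - (-3)·-2.000) / (7) = -0.597
  y = (-7 - (4)·-0.714 - (4)·-2.000) / (11) = 0.351
  z = (-11 - (1)·-0.714 - (-1)·0.091) / (4) = -2.549
Iteration 3:
  x = (2 - (2)·0.351 - (-3)·-2.549) / (7) = -0.907
  y = (-7 - (4)·-0.597 - (4)·-2.549) / (11) = 0.508
  z = (-11 - (1)·-0.597 - (-1)·0.351) / (4) = -2.513

0.508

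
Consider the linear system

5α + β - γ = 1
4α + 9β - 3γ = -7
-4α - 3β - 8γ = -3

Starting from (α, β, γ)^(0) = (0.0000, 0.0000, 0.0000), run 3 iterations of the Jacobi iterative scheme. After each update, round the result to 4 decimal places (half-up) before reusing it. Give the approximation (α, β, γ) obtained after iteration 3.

(0.4617, -0.7803, 0.4378)

Iteration 1:
  α = (1 - (1)·0.0000 - (-1)·0.0000) / (5) = 0.2000
  β = (-7 - (4)·0.0000 - (-3)·0.0000) / (9) = -0.7778
  γ = (-3 - (-4)·0.0000 - (-3)·0.0000) / (-8) = 0.3750
Iteration 2:
  α = (1 - (1)·-0.7778 - (-1)·0.3750) / (5) = 0.4306
  β = (-7 - (4)·0.2000 - (-3)·0.3750) / (9) = -0.7417
  γ = (-3 - (-4)·0.2000 - (-3)·-0.7778) / (-8) = 0.5667
Iteration 3:
  α = (1 - (1)·-0.7417 - (-1)·0.5667) / (5) = 0.4617
  β = (-7 - (4)·0.4306 - (-3)·0.5667) / (9) = -0.7803
  γ = (-3 - (-4)·0.4306 - (-3)·-0.7417) / (-8) = 0.4378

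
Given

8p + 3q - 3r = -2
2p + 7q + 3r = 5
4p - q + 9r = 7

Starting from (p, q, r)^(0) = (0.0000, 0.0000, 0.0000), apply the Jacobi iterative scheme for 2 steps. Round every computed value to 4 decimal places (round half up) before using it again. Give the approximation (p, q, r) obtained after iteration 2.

Iteration 1:
  p = (-2 - (3)·0.0000 - (-3)·0.0000) / (8) = -0.2500
  q = (5 - (2)·0.0000 - (3)·0.0000) / (7) = 0.7143
  r = (7 - (4)·0.0000 - (-1)·0.0000) / (9) = 0.7778
Iteration 2:
  p = (-2 - (3)·0.7143 - (-3)·0.7778) / (8) = -0.2262
  q = (5 - (2)·-0.2500 - (3)·0.7778) / (7) = 0.4524
  r = (7 - (4)·-0.2500 - (-1)·0.7143) / (9) = 0.9683

(-0.2262, 0.4524, 0.9683)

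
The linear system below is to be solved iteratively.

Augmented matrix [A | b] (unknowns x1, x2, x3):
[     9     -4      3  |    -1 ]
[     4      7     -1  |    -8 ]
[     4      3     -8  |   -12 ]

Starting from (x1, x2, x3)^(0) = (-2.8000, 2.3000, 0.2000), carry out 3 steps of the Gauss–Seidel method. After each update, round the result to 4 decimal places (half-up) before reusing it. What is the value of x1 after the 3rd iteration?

-0.4751

Iteration 1:
  x1 = (-1 - (-4)·2.3000 - (3)·0.2000) / (9) = 0.8444
  x2 = (-8 - (4)·0.8444 - (-1)·0.2000) / (7) = -1.5968
  x3 = (-12 - (4)·0.8444 - (3)·-1.5968) / (-8) = 1.3234
Iteration 2:
  x1 = (-1 - (-4)·-1.5968 - (3)·1.3234) / (9) = -1.2619
  x2 = (-8 - (4)·-1.2619 - (-1)·1.3234) / (7) = -0.2327
  x3 = (-12 - (4)·-1.2619 - (3)·-0.2327) / (-8) = 0.7818
Iteration 3:
  x1 = (-1 - (-4)·-0.2327 - (3)·0.7818) / (9) = -0.4751
  x2 = (-8 - (4)·-0.4751 - (-1)·0.7818) / (7) = -0.7597
  x3 = (-12 - (4)·-0.4751 - (3)·-0.7597) / (-8) = 0.9776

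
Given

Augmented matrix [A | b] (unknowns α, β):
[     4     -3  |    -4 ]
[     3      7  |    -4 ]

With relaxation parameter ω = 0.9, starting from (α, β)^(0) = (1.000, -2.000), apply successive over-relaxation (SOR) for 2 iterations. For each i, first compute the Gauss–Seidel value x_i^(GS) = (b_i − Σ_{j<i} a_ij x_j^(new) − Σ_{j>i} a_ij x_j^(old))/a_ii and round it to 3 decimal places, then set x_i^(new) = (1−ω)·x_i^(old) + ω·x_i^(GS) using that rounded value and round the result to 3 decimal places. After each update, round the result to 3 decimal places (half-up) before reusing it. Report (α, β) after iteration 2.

(-1.038, -0.103)

Iteration 1:
  α: GS value = (-4 - (-3)·-2.000) / (4) = -2.500;  α ← (1−ω)·1.000 + ω·-2.500 = -2.150
  β: GS value = (-4 - (3)·-2.150) / (7) = 0.350;  β ← (1−ω)·-2.000 + ω·0.350 = 0.115
Iteration 2:
  α: GS value = (-4 - (-3)·0.115) / (4) = -0.914;  α ← (1−ω)·-2.150 + ω·-0.914 = -1.038
  β: GS value = (-4 - (3)·-1.038) / (7) = -0.127;  β ← (1−ω)·0.115 + ω·-0.127 = -0.103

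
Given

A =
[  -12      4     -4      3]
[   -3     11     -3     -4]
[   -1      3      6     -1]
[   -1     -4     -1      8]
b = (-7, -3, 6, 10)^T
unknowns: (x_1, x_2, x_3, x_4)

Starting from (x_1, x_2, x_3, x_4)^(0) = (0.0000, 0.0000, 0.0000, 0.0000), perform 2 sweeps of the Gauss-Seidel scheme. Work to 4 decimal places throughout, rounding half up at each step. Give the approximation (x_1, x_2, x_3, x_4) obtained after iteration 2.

Iteration 1:
  x_1 = (-7 - (4)·0.0000 - (-4)·0.0000 - (3)·0.0000) / (-12) = 0.5833
  x_2 = (-3 - (-3)·0.5833 - (-3)·0.0000 - (-4)·0.0000) / (11) = -0.1136
  x_3 = (6 - (-1)·0.5833 - (3)·-0.1136 - (-1)·0.0000) / (6) = 1.1540
  x_4 = (10 - (-1)·0.5833 - (-4)·-0.1136 - (-1)·1.1540) / (8) = 1.4104
Iteration 2:
  x_1 = (-7 - (4)·-0.1136 - (-4)·1.1540 - (3)·1.4104) / (-12) = 0.5134
  x_2 = (-3 - (-3)·0.5134 - (-3)·1.1540 - (-4)·1.4104) / (11) = 0.6949
  x_3 = (6 - (-1)·0.5134 - (3)·0.6949 - (-1)·1.4104) / (6) = 0.9732
  x_4 = (10 - (-1)·0.5134 - (-4)·0.6949 - (-1)·0.9732) / (8) = 1.7833

(0.5134, 0.6949, 0.9732, 1.7833)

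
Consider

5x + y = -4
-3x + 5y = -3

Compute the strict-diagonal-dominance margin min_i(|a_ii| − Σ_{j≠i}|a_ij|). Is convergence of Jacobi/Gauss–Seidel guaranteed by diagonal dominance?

2

row 1: |5| − (1) = 4
row 2: |5| − (3) = 2
minimum over rows = 2 → strictly diagonally dominant (convergence guaranteed)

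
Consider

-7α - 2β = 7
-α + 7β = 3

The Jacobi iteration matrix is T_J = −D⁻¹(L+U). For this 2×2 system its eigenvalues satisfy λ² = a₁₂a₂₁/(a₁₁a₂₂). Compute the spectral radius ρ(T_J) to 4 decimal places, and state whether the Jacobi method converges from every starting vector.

a₁₂a₂₁/(a₁₁a₂₂) = (-2)·(-1) / ((-7)·(7)) = -0.040816
ρ = √|-0.040816| = √0.040816 = 0.2020
ρ < 1, so Jacobi converges

0.2020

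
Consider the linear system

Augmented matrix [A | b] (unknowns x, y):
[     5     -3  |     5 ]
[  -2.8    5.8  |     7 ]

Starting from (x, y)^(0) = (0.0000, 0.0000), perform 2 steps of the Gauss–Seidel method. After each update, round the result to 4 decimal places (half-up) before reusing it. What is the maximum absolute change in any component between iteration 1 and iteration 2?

Iteration 1:
  x = (5 - (-3)·0.0000) / (5) = 1.0000
  y = (7 - (-2.8)·1.0000) / (5.8) = 1.6897
Iteration 2:
  x = (5 - (-3)·1.6897) / (5) = 2.0138
  y = (7 - (-2.8)·2.0138) / (5.8) = 2.1791
Change: (1.0138, 0.4894) → max |·| = 1.0138

1.0138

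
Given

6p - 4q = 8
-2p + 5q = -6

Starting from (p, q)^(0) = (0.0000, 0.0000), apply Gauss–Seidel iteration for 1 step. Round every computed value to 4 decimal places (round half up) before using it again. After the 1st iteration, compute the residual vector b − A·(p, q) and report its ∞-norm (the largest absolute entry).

2.6666

Iteration 1:
  p = (8 - (-4)·0.0000) / (6) = 1.3333
  q = (-6 - (-2)·1.3333) / (5) = -0.6667
Residual b − A·x = (-2.6666, 0.0001); ∞-norm = 2.6666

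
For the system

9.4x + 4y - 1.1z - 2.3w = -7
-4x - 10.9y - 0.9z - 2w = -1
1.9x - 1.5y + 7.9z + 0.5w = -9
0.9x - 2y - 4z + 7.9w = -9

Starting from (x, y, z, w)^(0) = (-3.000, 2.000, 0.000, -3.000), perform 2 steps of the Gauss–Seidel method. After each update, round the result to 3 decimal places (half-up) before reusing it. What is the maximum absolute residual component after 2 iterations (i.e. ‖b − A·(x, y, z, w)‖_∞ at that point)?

1.483

Iteration 1:
  x = (-7 - (4)·2.000 - (-1.1)·0.000 - (-2.3)·-3.000) / (9.4) = -2.330
  y = (-1 - (-4)·-2.330 - (-0.9)·0.000 - (-2)·-3.000) / (-10.9) = 1.497
  z = (-9 - (1.9)·-2.330 - (-1.5)·1.497 - (0.5)·-3.000) / (7.9) = -0.105
  w = (-9 - (0.9)·-2.330 - (-2)·1.497 - (-4)·-0.105) / (7.9) = -0.548
Iteration 2:
  x = (-7 - (4)·1.497 - (-1.1)·-0.105 - (-2.3)·-0.548) / (9.4) = -1.528
  y = (-1 - (-4)·-1.528 - (-0.9)·-0.105 - (-2)·-0.548) / (-10.9) = 0.762
  z = (-9 - (1.9)·-1.528 - (-1.5)·0.762 - (0.5)·-0.548) / (7.9) = -0.592
  w = (-9 - (0.9)·-1.528 - (-2)·0.762 - (-4)·-0.592) / (7.9) = -1.072
Residual b − A·x = (1.198, -1.483, 0.259, 0.000); ∞-norm = 1.483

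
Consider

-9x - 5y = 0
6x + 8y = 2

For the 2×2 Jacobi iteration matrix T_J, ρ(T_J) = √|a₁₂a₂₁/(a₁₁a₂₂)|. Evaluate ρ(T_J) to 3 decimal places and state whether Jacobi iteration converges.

a₁₂a₂₁/(a₁₁a₂₂) = (-5)·(6) / ((-9)·(8)) = 0.416667
ρ = √|0.416667| = √0.416667 = 0.645
ρ < 1, so Jacobi converges

0.645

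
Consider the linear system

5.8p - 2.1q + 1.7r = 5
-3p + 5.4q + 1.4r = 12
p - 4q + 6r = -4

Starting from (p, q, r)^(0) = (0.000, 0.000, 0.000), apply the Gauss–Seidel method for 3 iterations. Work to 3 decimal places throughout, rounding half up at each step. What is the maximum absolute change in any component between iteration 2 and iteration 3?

Iteration 1:
  p = (5 - (-2.1)·0.000 - (1.7)·0.000) / (5.8) = 0.862
  q = (12 - (-3)·0.862 - (1.4)·0.000) / (5.4) = 2.701
  r = (-4 - (1)·0.862 - (-4)·2.701) / (6) = 0.990
Iteration 2:
  p = (5 - (-2.1)·2.701 - (1.7)·0.990) / (5.8) = 1.550
  q = (12 - (-3)·1.550 - (1.4)·0.990) / (5.4) = 2.827
  r = (-4 - (1)·1.550 - (-4)·2.827) / (6) = 0.960
Iteration 3:
  p = (5 - (-2.1)·2.827 - (1.7)·0.960) / (5.8) = 1.604
  q = (12 - (-3)·1.604 - (1.4)·0.960) / (5.4) = 2.864
  r = (-4 - (1)·1.604 - (-4)·2.864) / (6) = 0.975
Change: (0.054, 0.037, 0.015) → max |·| = 0.054

0.054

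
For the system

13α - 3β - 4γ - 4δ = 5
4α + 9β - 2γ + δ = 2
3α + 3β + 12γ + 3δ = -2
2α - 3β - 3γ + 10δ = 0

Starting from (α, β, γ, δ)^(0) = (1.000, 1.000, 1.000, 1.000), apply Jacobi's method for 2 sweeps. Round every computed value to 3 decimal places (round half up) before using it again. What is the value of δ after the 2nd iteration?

-0.555

Iteration 1:
  α = (5 - (-3)·1.000 - (-4)·1.000 - (-4)·1.000) / (13) = 1.231
  β = (2 - (4)·1.000 - (-2)·1.000 - (1)·1.000) / (9) = -0.111
  γ = (-2 - (3)·1.000 - (3)·1.000 - (3)·1.000) / (12) = -0.917
  δ = (0 - (2)·1.000 - (-3)·1.000 - (-3)·1.000) / (10) = 0.400
Iteration 2:
  α = (5 - (-3)·-0.111 - (-4)·-0.917 - (-4)·0.400) / (13) = 0.200
  β = (2 - (4)·1.231 - (-2)·-0.917 - (1)·0.400) / (9) = -0.573
  γ = (-2 - (3)·1.231 - (3)·-0.111 - (3)·0.400) / (12) = -0.547
  δ = (0 - (2)·1.231 - (-3)·-0.111 - (-3)·-0.917) / (10) = -0.555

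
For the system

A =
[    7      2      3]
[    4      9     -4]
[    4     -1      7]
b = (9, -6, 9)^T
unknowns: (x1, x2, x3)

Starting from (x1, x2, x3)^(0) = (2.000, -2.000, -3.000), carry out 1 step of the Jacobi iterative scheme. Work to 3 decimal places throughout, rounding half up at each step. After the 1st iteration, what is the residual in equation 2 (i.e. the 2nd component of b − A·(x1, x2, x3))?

6.857

Iteration 1:
  x1 = (9 - (2)·-2.000 - (3)·-3.000) / (7) = 3.143
  x2 = (-6 - (4)·2.000 - (-4)·-3.000) / (9) = -2.889
  x3 = (9 - (4)·2.000 - (-1)·-2.000) / (7) = -0.143
Residual b − A·x = (-6.794, 6.857, -5.460)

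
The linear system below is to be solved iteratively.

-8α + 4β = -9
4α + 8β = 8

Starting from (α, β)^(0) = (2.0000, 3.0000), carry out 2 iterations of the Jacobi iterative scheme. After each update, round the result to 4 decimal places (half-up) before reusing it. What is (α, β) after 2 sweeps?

Iteration 1:
  α = (-9 - (4)·3.0000) / (-8) = 2.6250
  β = (8 - (4)·2.0000) / (8) = 0.0000
Iteration 2:
  α = (-9 - (4)·0.0000) / (-8) = 1.1250
  β = (8 - (4)·2.6250) / (8) = -0.3125

(1.1250, -0.3125)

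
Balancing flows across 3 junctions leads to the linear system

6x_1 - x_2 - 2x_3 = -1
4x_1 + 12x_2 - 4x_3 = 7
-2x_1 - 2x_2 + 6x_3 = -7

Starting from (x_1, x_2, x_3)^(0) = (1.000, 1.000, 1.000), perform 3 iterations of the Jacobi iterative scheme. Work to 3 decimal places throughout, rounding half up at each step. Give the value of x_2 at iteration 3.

Iteration 1:
  x_1 = (-1 - (-1)·1.000 - (-2)·1.000) / (6) = 0.333
  x_2 = (7 - (4)·1.000 - (-4)·1.000) / (12) = 0.583
  x_3 = (-7 - (-2)·1.000 - (-2)·1.000) / (6) = -0.500
Iteration 2:
  x_1 = (-1 - (-1)·0.583 - (-2)·-0.500) / (6) = -0.236
  x_2 = (7 - (4)·0.333 - (-4)·-0.500) / (12) = 0.306
  x_3 = (-7 - (-2)·0.333 - (-2)·0.583) / (6) = -0.861
Iteration 3:
  x_1 = (-1 - (-1)·0.306 - (-2)·-0.861) / (6) = -0.403
  x_2 = (7 - (4)·-0.236 - (-4)·-0.861) / (12) = 0.375
  x_3 = (-7 - (-2)·-0.236 - (-2)·0.306) / (6) = -1.143

0.375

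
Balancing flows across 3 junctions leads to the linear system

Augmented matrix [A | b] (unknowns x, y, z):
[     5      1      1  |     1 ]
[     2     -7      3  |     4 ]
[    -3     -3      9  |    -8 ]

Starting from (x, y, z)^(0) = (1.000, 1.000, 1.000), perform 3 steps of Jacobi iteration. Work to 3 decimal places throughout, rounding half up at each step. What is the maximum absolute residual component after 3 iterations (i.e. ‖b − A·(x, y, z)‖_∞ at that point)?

Iteration 1:
  x = (1 - (1)·1.000 - (1)·1.000) / (5) = -0.200
  y = (4 - (2)·1.000 - (3)·1.000) / (-7) = 0.143
  z = (-8 - (-3)·1.000 - (-3)·1.000) / (9) = -0.222
Iteration 2:
  x = (1 - (1)·0.143 - (1)·-0.222) / (5) = 0.216
  y = (4 - (2)·-0.200 - (3)·-0.222) / (-7) = -0.724
  z = (-8 - (-3)·-0.200 - (-3)·0.143) / (9) = -0.908
Iteration 3:
  x = (1 - (1)·-0.724 - (1)·-0.908) / (5) = 0.526
  y = (4 - (2)·0.216 - (3)·-0.908) / (-7) = -0.899
  z = (-8 - (-3)·0.216 - (-3)·-0.724) / (9) = -1.058
Residual b − A·x = (0.327, -0.171, 0.403); ∞-norm = 0.403

0.403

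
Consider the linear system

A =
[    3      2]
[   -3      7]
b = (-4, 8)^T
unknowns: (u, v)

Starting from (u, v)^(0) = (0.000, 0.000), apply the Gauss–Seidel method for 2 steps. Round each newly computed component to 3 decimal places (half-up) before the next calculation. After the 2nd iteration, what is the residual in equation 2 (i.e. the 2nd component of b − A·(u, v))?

Iteration 1:
  u = (-4 - (2)·0.000) / (3) = -1.333
  v = (8 - (-3)·-1.333) / (7) = 0.572
Iteration 2:
  u = (-4 - (2)·0.572) / (3) = -1.715
  v = (8 - (-3)·-1.715) / (7) = 0.408
Residual b − A·x = (0.329, -0.001)

-0.001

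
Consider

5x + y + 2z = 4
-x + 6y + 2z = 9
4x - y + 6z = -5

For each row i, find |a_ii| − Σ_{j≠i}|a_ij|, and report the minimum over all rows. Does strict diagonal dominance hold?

row 1: |5| − (1+2) = 2
row 2: |6| − (1+2) = 3
row 3: |6| − (4+1) = 1
minimum over rows = 1 → strictly diagonally dominant (convergence guaranteed)

1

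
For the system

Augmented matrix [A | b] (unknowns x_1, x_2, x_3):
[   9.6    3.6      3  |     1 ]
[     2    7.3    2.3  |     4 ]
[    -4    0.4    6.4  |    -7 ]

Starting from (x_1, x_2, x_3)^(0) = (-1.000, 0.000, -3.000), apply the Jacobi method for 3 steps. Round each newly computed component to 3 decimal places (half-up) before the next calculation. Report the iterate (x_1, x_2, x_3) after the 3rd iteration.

Iteration 1:
  x_1 = (1 - (3.6)·0.000 - (3)·-3.000) / (9.6) = 1.042
  x_2 = (4 - (2)·-1.000 - (2.3)·-3.000) / (7.3) = 1.767
  x_3 = (-7 - (-4)·-1.000 - (0.4)·0.000) / (6.4) = -1.719
Iteration 2:
  x_1 = (1 - (3.6)·1.767 - (3)·-1.719) / (9.6) = -0.021
  x_2 = (4 - (2)·1.042 - (2.3)·-1.719) / (7.3) = 0.804
  x_3 = (-7 - (-4)·1.042 - (0.4)·1.767) / (6.4) = -0.553
Iteration 3:
  x_1 = (1 - (3.6)·0.804 - (3)·-0.553) / (9.6) = -0.025
  x_2 = (4 - (2)·-0.021 - (2.3)·-0.553) / (7.3) = 0.728
  x_3 = (-7 - (-4)·-0.021 - (0.4)·0.804) / (6.4) = -1.157

(-0.025, 0.728, -1.157)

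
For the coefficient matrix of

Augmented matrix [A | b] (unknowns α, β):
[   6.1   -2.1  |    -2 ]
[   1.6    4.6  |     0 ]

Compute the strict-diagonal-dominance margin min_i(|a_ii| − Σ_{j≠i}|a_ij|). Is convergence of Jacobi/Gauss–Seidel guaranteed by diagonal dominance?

3

row 1: |6.1| − (2.1) = 4
row 2: |4.6| − (1.6) = 3
minimum over rows = 3 → strictly diagonally dominant (convergence guaranteed)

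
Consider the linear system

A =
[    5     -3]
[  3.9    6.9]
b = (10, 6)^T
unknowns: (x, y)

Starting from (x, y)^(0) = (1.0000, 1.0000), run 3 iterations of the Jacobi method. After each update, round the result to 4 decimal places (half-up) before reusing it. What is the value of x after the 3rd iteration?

1.6400

Iteration 1:
  x = (10 - (-3)·1.0000) / (5) = 2.6000
  y = (6 - (3.9)·1.0000) / (6.9) = 0.3043
Iteration 2:
  x = (10 - (-3)·0.3043) / (5) = 2.1826
  y = (6 - (3.9)·2.6000) / (6.9) = -0.6000
Iteration 3:
  x = (10 - (-3)·-0.6000) / (5) = 1.6400
  y = (6 - (3.9)·2.1826) / (6.9) = -0.3641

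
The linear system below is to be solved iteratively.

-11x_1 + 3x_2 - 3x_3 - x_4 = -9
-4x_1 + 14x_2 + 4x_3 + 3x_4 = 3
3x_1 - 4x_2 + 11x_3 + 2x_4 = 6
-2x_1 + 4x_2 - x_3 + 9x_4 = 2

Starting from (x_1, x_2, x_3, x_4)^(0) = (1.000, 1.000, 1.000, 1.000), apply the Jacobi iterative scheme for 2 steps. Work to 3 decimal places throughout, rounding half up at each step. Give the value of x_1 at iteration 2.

Iteration 1:
  x_1 = (-9 - (3)·1.000 - (-3)·1.000 - (-1)·1.000) / (-11) = 0.727
  x_2 = (3 - (-4)·1.000 - (4)·1.000 - (3)·1.000) / (14) = 0.000
  x_3 = (6 - (3)·1.000 - (-4)·1.000 - (2)·1.000) / (11) = 0.455
  x_4 = (2 - (-2)·1.000 - (4)·1.000 - (-1)·1.000) / (9) = 0.111
Iteration 2:
  x_1 = (-9 - (3)·0.000 - (-3)·0.455 - (-1)·0.111) / (-11) = 0.684
  x_2 = (3 - (-4)·0.727 - (4)·0.455 - (3)·0.111) / (14) = 0.268
  x_3 = (6 - (3)·0.727 - (-4)·0.000 - (2)·0.111) / (11) = 0.327
  x_4 = (2 - (-2)·0.727 - (4)·0.000 - (-1)·0.455) / (9) = 0.434

0.684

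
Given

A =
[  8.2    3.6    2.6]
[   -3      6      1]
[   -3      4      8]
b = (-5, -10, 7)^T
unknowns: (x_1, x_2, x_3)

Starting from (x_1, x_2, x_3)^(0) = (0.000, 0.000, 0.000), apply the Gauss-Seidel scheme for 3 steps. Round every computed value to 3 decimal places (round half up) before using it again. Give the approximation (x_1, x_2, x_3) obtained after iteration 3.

(-0.276, -2.107, 1.825)

Iteration 1:
  x_1 = (-5 - (3.6)·0.000 - (2.6)·0.000) / (8.2) = -0.610
  x_2 = (-10 - (-3)·-0.610 - (1)·0.000) / (6) = -1.972
  x_3 = (7 - (-3)·-0.610 - (4)·-1.972) / (8) = 1.632
Iteration 2:
  x_1 = (-5 - (3.6)·-1.972 - (2.6)·1.632) / (8.2) = -0.261
  x_2 = (-10 - (-3)·-0.261 - (1)·1.632) / (6) = -2.069
  x_3 = (7 - (-3)·-0.261 - (4)·-2.069) / (8) = 1.812
Iteration 3:
  x_1 = (-5 - (3.6)·-2.069 - (2.6)·1.812) / (8.2) = -0.276
  x_2 = (-10 - (-3)·-0.276 - (1)·1.812) / (6) = -2.107
  x_3 = (7 - (-3)·-0.276 - (4)·-2.107) / (8) = 1.825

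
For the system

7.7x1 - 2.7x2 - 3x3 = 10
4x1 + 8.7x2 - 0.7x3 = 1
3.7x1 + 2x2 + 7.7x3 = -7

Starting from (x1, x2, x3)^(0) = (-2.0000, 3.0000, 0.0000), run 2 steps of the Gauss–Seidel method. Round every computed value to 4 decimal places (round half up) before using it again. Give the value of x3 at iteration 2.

Iteration 1:
  x1 = (10 - (-2.7)·3.0000 - (-3)·0.0000) / (7.7) = 2.3506
  x2 = (1 - (4)·2.3506 - (-0.7)·0.0000) / (8.7) = -0.9658
  x3 = (-7 - (3.7)·2.3506 - (2)·-0.9658) / (7.7) = -1.7877
Iteration 2:
  x1 = (10 - (-2.7)·-0.9658 - (-3)·-1.7877) / (7.7) = 0.2635
  x2 = (1 - (4)·0.2635 - (-0.7)·-1.7877) / (8.7) = -0.1500
  x3 = (-7 - (3.7)·0.2635 - (2)·-0.1500) / (7.7) = -0.9967

-0.9967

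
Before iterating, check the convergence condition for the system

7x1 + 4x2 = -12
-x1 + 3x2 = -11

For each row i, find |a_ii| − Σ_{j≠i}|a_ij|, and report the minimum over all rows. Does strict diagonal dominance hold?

row 1: |7| − (4) = 3
row 2: |3| − (1) = 2
minimum over rows = 2 → strictly diagonally dominant (convergence guaranteed)

2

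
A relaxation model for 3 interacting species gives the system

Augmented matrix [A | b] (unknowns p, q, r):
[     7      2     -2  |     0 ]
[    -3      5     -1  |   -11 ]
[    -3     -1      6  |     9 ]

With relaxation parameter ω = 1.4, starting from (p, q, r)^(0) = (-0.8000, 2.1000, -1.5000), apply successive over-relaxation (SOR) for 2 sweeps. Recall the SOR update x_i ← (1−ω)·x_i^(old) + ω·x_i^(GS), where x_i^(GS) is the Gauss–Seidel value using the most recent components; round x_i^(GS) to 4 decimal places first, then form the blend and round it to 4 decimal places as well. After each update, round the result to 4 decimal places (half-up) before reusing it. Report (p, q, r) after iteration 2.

(2.8339, 1.6043, 4.1845)

Iteration 1:
  p: GS value = (0 - (2)·2.1000 - (-2)·-1.5000) / (7) = -1.0286;  p ← (1−ω)·-0.8000 + ω·-1.0286 = -1.1200
  q: GS value = (-11 - (-3)·-1.1200 - (-1)·-1.5000) / (5) = -3.1720;  q ← (1−ω)·2.1000 + ω·-3.1720 = -5.2808
  r: GS value = (9 - (-3)·-1.1200 - (-1)·-5.2808) / (6) = 0.0599;  r ← (1−ω)·-1.5000 + ω·0.0599 = 0.6839
Iteration 2:
  p: GS value = (0 - (2)·-5.2808 - (-2)·0.6839) / (7) = 1.7042;  p ← (1−ω)·-1.1200 + ω·1.7042 = 2.8339
  q: GS value = (-11 - (-3)·2.8339 - (-1)·0.6839) / (5) = -0.3629;  q ← (1−ω)·-5.2808 + ω·-0.3629 = 1.6043
  r: GS value = (9 - (-3)·2.8339 - (-1)·1.6043) / (6) = 3.1843;  r ← (1−ω)·0.6839 + ω·3.1843 = 4.1845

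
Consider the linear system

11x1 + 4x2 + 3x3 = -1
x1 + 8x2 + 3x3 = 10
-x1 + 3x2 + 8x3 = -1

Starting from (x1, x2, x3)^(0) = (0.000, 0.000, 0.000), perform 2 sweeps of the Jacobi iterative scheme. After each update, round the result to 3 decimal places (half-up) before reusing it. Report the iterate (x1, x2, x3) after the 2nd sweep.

Iteration 1:
  x1 = (-1 - (4)·0.000 - (3)·0.000) / (11) = -0.091
  x2 = (10 - (1)·0.000 - (3)·0.000) / (8) = 1.250
  x3 = (-1 - (-1)·0.000 - (3)·0.000) / (8) = -0.125
Iteration 2:
  x1 = (-1 - (4)·1.250 - (3)·-0.125) / (11) = -0.511
  x2 = (10 - (1)·-0.091 - (3)·-0.125) / (8) = 1.308
  x3 = (-1 - (-1)·-0.091 - (3)·1.250) / (8) = -0.605

(-0.511, 1.308, -0.605)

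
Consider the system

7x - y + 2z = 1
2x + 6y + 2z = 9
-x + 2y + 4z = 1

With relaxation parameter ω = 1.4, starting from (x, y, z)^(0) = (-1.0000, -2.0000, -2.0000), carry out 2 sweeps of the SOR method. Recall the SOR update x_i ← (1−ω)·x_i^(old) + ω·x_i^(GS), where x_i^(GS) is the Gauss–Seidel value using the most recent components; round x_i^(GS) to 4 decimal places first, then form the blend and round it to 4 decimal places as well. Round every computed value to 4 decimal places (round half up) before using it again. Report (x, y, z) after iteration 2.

(0.8159, 0.7724, 0.4376)

Iteration 1:
  x: GS value = (1 - (-1)·-2.0000 - (2)·-2.0000) / (7) = 0.4286;  x ← (1−ω)·-1.0000 + ω·0.4286 = 1.0000
  y: GS value = (9 - (2)·1.0000 - (2)·-2.0000) / (6) = 1.8333;  y ← (1−ω)·-2.0000 + ω·1.8333 = 3.3666
  z: GS value = (1 - (-1)·1.0000 - (2)·3.3666) / (4) = -1.1833;  z ← (1−ω)·-2.0000 + ω·-1.1833 = -0.8566
Iteration 2:
  x: GS value = (1 - (-1)·3.3666 - (2)·-0.8566) / (7) = 0.8685;  x ← (1−ω)·1.0000 + ω·0.8685 = 0.8159
  y: GS value = (9 - (2)·0.8159 - (2)·-0.8566) / (6) = 1.5136;  y ← (1−ω)·3.3666 + ω·1.5136 = 0.7724
  z: GS value = (1 - (-1)·0.8159 - (2)·0.7724) / (4) = 0.0678;  z ← (1−ω)·-0.8566 + ω·0.0678 = 0.4376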